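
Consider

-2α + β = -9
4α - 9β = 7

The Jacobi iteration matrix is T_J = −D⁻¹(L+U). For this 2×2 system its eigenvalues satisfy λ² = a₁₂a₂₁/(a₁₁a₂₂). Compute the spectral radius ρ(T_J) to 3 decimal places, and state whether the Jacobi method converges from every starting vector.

0.471

a₁₂a₂₁/(a₁₁a₂₂) = (1)·(4) / ((-2)·(-9)) = 0.222222
ρ = √|0.222222| = √0.222222 = 0.471
ρ < 1, so Jacobi converges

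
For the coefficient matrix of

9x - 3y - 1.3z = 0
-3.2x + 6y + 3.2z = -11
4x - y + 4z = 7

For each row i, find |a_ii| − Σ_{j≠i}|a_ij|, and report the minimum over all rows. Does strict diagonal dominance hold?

row 1: |9| − (3+1.3) = 4.7
row 2: |6| − (3.2+3.2) = -0.4
row 3: |4| − (4+1) = -1
minimum over rows = -1 → not strictly diagonally dominant

-1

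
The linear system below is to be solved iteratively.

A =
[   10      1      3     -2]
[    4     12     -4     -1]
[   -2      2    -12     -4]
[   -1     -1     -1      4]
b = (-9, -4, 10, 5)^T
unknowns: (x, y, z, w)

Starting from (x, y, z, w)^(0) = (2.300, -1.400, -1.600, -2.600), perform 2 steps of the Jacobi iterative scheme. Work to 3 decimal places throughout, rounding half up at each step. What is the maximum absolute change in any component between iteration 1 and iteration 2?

1.679

Iteration 1:
  x = (-9 - (1)·-1.400 - (3)·-1.600 - (-2)·-2.600) / (10) = -0.800
  y = (-4 - (4)·2.300 - (-4)·-1.600 - (-1)·-2.600) / (12) = -1.850
  z = (10 - (-2)·2.300 - (2)·-1.400 - (-4)·-2.600) / (-12) = -0.583
  w = (5 - (-1)·2.300 - (-1)·-1.400 - (-1)·-1.600) / (4) = 1.075
Iteration 2:
  x = (-9 - (1)·-1.850 - (3)·-0.583 - (-2)·1.075) / (10) = -0.325
  y = (-4 - (4)·-0.800 - (-4)·-0.583 - (-1)·1.075) / (12) = -0.171
  z = (10 - (-2)·-0.800 - (2)·-1.850 - (-4)·1.075) / (-12) = -1.367
  w = (5 - (-1)·-0.800 - (-1)·-1.850 - (-1)·-0.583) / (4) = 0.442
Change: (0.475, 1.679, -0.784, -0.633) → max |·| = 1.679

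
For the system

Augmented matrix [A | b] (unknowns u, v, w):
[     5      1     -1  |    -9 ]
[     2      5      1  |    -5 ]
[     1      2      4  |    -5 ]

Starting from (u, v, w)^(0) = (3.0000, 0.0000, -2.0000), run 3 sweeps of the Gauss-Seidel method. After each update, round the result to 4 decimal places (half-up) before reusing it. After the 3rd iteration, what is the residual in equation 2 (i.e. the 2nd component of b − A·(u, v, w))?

-0.0066

Iteration 1:
  u = (-9 - (1)·0.0000 - (-1)·-2.0000) / (5) = -2.2000
  v = (-5 - (2)·-2.2000 - (1)·-2.0000) / (5) = 0.2800
  w = (-5 - (1)·-2.2000 - (2)·0.2800) / (4) = -0.8400
Iteration 2:
  u = (-9 - (1)·0.2800 - (-1)·-0.8400) / (5) = -2.0240
  v = (-5 - (2)·-2.0240 - (1)·-0.8400) / (5) = -0.0224
  w = (-5 - (1)·-2.0240 - (2)·-0.0224) / (4) = -0.7328
Iteration 3:
  u = (-9 - (1)·-0.0224 - (-1)·-0.7328) / (5) = -1.9421
  v = (-5 - (2)·-1.9421 - (1)·-0.7328) / (5) = -0.0766
  w = (-5 - (1)·-1.9421 - (2)·-0.0766) / (4) = -0.7262
Residual b − A·x = (0.0609, -0.0066, 0.0001)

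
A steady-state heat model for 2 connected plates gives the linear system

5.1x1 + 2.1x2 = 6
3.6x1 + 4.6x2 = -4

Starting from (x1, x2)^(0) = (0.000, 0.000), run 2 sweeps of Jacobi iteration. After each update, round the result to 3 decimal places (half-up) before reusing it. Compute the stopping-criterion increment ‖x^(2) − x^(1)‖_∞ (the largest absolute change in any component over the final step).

Iteration 1:
  x1 = (6 - (2.1)·0.000) / (5.1) = 1.176
  x2 = (-4 - (3.6)·0.000) / (4.6) = -0.870
Iteration 2:
  x1 = (6 - (2.1)·-0.870) / (5.1) = 1.535
  x2 = (-4 - (3.6)·1.176) / (4.6) = -1.790
Change: (0.359, -0.920) → max |·| = 0.920

0.920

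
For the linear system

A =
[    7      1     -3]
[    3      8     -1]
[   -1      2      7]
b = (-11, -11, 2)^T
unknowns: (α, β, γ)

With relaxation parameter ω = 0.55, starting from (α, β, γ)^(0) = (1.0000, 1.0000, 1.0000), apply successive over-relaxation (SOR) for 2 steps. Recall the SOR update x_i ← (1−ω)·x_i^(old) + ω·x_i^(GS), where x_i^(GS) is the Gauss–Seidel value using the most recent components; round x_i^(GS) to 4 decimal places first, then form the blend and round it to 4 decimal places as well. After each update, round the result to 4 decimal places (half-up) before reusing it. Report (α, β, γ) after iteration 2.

Iteration 1:
  α: GS value = (-11 - (1)·1.0000 - (-3)·1.0000) / (7) = -1.2857;  α ← (1−ω)·1.0000 + ω·-1.2857 = -0.2571
  β: GS value = (-11 - (3)·-0.2571 - (-1)·1.0000) / (8) = -1.1536;  β ← (1−ω)·1.0000 + ω·-1.1536 = -0.1845
  γ: GS value = (2 - (-1)·-0.2571 - (2)·-0.1845) / (7) = 0.3017;  γ ← (1−ω)·1.0000 + ω·0.3017 = 0.6159
Iteration 2:
  α: GS value = (-11 - (1)·-0.1845 - (-3)·0.6159) / (7) = -1.2811;  α ← (1−ω)·-0.2571 + ω·-1.2811 = -0.8203
  β: GS value = (-11 - (3)·-0.8203 - (-1)·0.6159) / (8) = -0.9904;  β ← (1−ω)·-0.1845 + ω·-0.9904 = -0.6277
  γ: GS value = (2 - (-1)·-0.8203 - (2)·-0.6277) / (7) = 0.3479;  γ ← (1−ω)·0.6159 + ω·0.3479 = 0.4685

(-0.8203, -0.6277, 0.4685)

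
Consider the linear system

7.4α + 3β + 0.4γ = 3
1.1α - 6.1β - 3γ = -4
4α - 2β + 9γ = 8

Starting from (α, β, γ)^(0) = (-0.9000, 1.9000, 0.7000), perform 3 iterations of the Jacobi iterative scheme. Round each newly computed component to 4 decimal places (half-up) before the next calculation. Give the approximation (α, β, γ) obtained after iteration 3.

Iteration 1:
  α = (3 - (3)·1.9000 - (0.4)·0.7000) / (7.4) = -0.4027
  β = (-4 - (1.1)·-0.9000 - (-3)·0.7000) / (-6.1) = 0.1492
  γ = (8 - (4)·-0.9000 - (-2)·1.9000) / (9) = 1.7111
Iteration 2:
  α = (3 - (3)·0.1492 - (0.4)·1.7111) / (7.4) = 0.2524
  β = (-4 - (1.1)·-0.4027 - (-3)·1.7111) / (-6.1) = -0.2584
  γ = (8 - (4)·-0.4027 - (-2)·0.1492) / (9) = 1.1010
Iteration 3:
  α = (3 - (3)·-0.2584 - (0.4)·1.1010) / (7.4) = 0.4506
  β = (-4 - (1.1)·0.2524 - (-3)·1.1010) / (-6.1) = 0.1598
  γ = (8 - (4)·0.2524 - (-2)·-0.2584) / (9) = 0.7193

(0.4506, 0.1598, 0.7193)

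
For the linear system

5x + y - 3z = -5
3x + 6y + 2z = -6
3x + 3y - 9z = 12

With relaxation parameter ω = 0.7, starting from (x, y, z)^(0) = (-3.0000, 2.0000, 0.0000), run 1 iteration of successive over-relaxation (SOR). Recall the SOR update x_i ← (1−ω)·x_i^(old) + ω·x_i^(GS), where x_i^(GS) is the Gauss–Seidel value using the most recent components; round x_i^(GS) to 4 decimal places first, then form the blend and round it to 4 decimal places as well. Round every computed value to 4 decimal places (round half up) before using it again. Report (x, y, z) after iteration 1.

(-1.8800, 0.5580, -1.2418)

Iteration 1:
  x: GS value = (-5 - (1)·2.0000 - (-3)·0.0000) / (5) = -1.4000;  x ← (1−ω)·-3.0000 + ω·-1.4000 = -1.8800
  y: GS value = (-6 - (3)·-1.8800 - (2)·0.0000) / (6) = -0.0600;  y ← (1−ω)·2.0000 + ω·-0.0600 = 0.5580
  z: GS value = (12 - (3)·-1.8800 - (3)·0.5580) / (-9) = -1.7740;  z ← (1−ω)·0.0000 + ω·-1.7740 = -1.2418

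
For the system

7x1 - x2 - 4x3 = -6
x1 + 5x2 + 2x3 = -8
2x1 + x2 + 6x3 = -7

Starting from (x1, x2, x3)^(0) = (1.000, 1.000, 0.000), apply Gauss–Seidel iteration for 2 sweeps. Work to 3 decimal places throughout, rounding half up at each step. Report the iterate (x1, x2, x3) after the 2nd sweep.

(-1.457, -1.034, -0.509)

Iteration 1:
  x1 = (-6 - (-1)·1.000 - (-4)·0.000) / (7) = -0.714
  x2 = (-8 - (1)·-0.714 - (2)·0.000) / (5) = -1.457
  x3 = (-7 - (2)·-0.714 - (1)·-1.457) / (6) = -0.686
Iteration 2:
  x1 = (-6 - (-1)·-1.457 - (-4)·-0.686) / (7) = -1.457
  x2 = (-8 - (1)·-1.457 - (2)·-0.686) / (5) = -1.034
  x3 = (-7 - (2)·-1.457 - (1)·-1.034) / (6) = -0.509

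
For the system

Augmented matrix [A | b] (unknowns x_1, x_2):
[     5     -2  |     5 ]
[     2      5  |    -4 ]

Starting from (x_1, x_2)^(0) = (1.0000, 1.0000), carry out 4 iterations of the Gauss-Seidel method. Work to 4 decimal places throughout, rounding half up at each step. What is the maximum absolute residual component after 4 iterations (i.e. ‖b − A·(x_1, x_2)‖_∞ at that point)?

Iteration 1:
  x_1 = (5 - (-2)·1.0000) / (5) = 1.4000
  x_2 = (-4 - (2)·1.4000) / (5) = -1.3600
Iteration 2:
  x_1 = (5 - (-2)·-1.3600) / (5) = 0.4560
  x_2 = (-4 - (2)·0.4560) / (5) = -0.9824
Iteration 3:
  x_1 = (5 - (-2)·-0.9824) / (5) = 0.6070
  x_2 = (-4 - (2)·0.6070) / (5) = -1.0428
Iteration 4:
  x_1 = (5 - (-2)·-1.0428) / (5) = 0.5829
  x_2 = (-4 - (2)·0.5829) / (5) = -1.0332
Residual b − A·x = (0.0191, 0.0002); ∞-norm = 0.0191

0.0191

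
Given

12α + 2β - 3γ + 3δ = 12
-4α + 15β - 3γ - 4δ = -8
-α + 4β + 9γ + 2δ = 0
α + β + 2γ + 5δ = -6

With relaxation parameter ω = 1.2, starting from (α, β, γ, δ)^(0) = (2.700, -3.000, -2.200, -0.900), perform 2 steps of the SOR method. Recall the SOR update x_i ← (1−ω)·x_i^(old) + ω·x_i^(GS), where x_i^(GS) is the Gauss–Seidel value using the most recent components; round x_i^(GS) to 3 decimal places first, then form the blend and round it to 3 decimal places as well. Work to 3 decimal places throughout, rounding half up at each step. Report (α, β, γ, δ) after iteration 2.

Iteration 1:
  α: GS value = (12 - (2)·-3.000 - (-3)·-2.200 - (3)·-0.900) / (12) = 1.175;  α ← (1−ω)·2.700 + ω·1.175 = 0.870
  β: GS value = (-8 - (-4)·0.870 - (-3)·-2.200 - (-4)·-0.900) / (15) = -0.981;  β ← (1−ω)·-3.000 + ω·-0.981 = -0.577
  γ: GS value = (0 - (-1)·0.870 - (4)·-0.577 - (2)·-0.900) / (9) = 0.553;  γ ← (1−ω)·-2.200 + ω·0.553 = 1.104
  δ: GS value = (-6 - (1)·0.870 - (1)·-0.577 - (2)·1.104) / (5) = -1.700;  δ ← (1−ω)·-0.900 + ω·-1.700 = -1.860
Iteration 2:
  α: GS value = (12 - (2)·-0.577 - (-3)·1.104 - (3)·-1.860) / (12) = 1.837;  α ← (1−ω)·0.870 + ω·1.837 = 2.030
  β: GS value = (-8 - (-4)·2.030 - (-3)·1.104 - (-4)·-1.860) / (15) = -0.267;  β ← (1−ω)·-0.577 + ω·-0.267 = -0.205
  γ: GS value = (0 - (-1)·2.030 - (4)·-0.205 - (2)·-1.860) / (9) = 0.730;  γ ← (1−ω)·1.104 + ω·0.730 = 0.655
  δ: GS value = (-6 - (1)·2.030 - (1)·-0.205 - (2)·0.655) / (5) = -1.827;  δ ← (1−ω)·-1.860 + ω·-1.827 = -1.820

(2.030, -0.205, 0.655, -1.820)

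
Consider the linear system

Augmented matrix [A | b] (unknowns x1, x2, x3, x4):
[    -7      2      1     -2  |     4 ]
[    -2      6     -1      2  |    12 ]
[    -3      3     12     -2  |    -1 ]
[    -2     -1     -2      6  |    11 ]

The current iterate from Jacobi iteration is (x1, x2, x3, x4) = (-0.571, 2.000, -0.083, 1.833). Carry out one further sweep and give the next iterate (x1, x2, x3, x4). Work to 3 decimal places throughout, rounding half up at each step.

(-0.536, 1.185, -0.421, 1.949)

One sweep:
  x1 = (4 - (2)·2.000 - (1)·-0.083 - (-2)·1.833) / (-7) = -0.536
  x2 = (12 - (-2)·-0.571 - (-1)·-0.083 - (2)·1.833) / (6) = 1.185
  x3 = (-1 - (-3)·-0.571 - (3)·2.000 - (-2)·1.833) / (12) = -0.421
  x4 = (11 - (-2)·-0.571 - (-1)·2.000 - (-2)·-0.083) / (6) = 1.949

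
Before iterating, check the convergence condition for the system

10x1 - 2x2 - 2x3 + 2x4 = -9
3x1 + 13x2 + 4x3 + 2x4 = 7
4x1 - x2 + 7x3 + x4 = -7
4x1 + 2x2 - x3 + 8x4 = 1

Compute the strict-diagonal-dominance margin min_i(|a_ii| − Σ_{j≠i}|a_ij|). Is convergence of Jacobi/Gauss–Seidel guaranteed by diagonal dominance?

1

row 1: |10| − (2+2+2) = 4
row 2: |13| − (3+4+2) = 4
row 3: |7| − (4+1+1) = 1
row 4: |8| − (4+2+1) = 1
minimum over rows = 1 → strictly diagonally dominant (convergence guaranteed)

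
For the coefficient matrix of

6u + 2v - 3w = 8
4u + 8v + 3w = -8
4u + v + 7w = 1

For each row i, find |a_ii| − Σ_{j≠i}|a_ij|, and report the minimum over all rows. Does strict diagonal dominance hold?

row 1: |6| − (2+3) = 1
row 2: |8| − (4+3) = 1
row 3: |7| − (4+1) = 2
minimum over rows = 1 → strictly diagonally dominant (convergence guaranteed)

1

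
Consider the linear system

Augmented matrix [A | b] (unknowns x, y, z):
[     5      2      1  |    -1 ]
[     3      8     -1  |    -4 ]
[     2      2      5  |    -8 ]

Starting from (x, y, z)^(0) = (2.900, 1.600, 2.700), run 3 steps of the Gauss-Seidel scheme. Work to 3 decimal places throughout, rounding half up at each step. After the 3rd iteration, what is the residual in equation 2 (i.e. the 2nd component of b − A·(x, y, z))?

-0.100

Iteration 1:
  x = (-1 - (2)·1.600 - (1)·2.700) / (5) = -1.380
  y = (-4 - (3)·-1.380 - (-1)·2.700) / (8) = 0.355
  z = (-8 - (2)·-1.380 - (2)·0.355) / (5) = -1.190
Iteration 2:
  x = (-1 - (2)·0.355 - (1)·-1.190) / (5) = -0.104
  y = (-4 - (3)·-0.104 - (-1)·-1.190) / (8) = -0.610
  z = (-8 - (2)·-0.104 - (2)·-0.610) / (5) = -1.314
Iteration 3:
  x = (-1 - (2)·-0.610 - (1)·-1.314) / (5) = 0.307
  y = (-4 - (3)·0.307 - (-1)·-1.314) / (8) = -0.779
  z = (-8 - (2)·0.307 - (2)·-0.779) / (5) = -1.411
Residual b − A·x = (0.434, -0.100, -0.001)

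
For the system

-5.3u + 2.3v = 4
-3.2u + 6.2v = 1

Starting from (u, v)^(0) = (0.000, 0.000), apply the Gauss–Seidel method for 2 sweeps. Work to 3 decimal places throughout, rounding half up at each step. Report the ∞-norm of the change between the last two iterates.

Iteration 1:
  u = (4 - (2.3)·0.000) / (-5.3) = -0.755
  v = (1 - (-3.2)·-0.755) / (6.2) = -0.228
Iteration 2:
  u = (4 - (2.3)·-0.228) / (-5.3) = -0.854
  v = (1 - (-3.2)·-0.854) / (6.2) = -0.279
Change: (-0.099, -0.051) → max |·| = 0.099

0.099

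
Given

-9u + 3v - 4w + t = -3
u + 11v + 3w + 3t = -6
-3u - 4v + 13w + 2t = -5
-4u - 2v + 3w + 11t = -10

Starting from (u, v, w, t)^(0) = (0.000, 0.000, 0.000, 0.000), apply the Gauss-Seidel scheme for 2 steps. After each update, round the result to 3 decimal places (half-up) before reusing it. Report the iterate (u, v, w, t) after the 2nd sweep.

(0.272, -0.231, -0.276, -0.777)

Iteration 1:
  u = (-3 - (3)·0.000 - (-4)·0.000 - (1)·0.000) / (-9) = 0.333
  v = (-6 - (1)·0.333 - (3)·0.000 - (3)·0.000) / (11) = -0.576
  w = (-5 - (-3)·0.333 - (-4)·-0.576 - (2)·0.000) / (13) = -0.485
  t = (-10 - (-4)·0.333 - (-2)·-0.576 - (3)·-0.485) / (11) = -0.760
Iteration 2:
  u = (-3 - (3)·-0.576 - (-4)·-0.485 - (1)·-0.760) / (-9) = 0.272
  v = (-6 - (1)·0.272 - (3)·-0.485 - (3)·-0.760) / (11) = -0.231
  w = (-5 - (-3)·0.272 - (-4)·-0.231 - (2)·-0.760) / (13) = -0.276
  t = (-10 - (-4)·0.272 - (-2)·-0.231 - (3)·-0.276) / (11) = -0.777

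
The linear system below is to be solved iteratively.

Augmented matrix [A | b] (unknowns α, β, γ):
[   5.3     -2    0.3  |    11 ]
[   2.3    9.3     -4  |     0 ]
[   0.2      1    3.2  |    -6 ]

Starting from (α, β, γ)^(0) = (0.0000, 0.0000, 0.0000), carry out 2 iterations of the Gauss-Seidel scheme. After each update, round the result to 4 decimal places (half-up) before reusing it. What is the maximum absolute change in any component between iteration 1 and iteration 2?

0.7712

Iteration 1:
  α = (11 - (-2)·0.0000 - (0.3)·0.0000) / (5.3) = 2.0755
  β = (0 - (2.3)·2.0755 - (-4)·0.0000) / (9.3) = -0.5133
  γ = (-6 - (0.2)·2.0755 - (1)·-0.5133) / (3.2) = -1.8443
Iteration 2:
  α = (11 - (-2)·-0.5133 - (0.3)·-1.8443) / (5.3) = 1.9862
  β = (0 - (2.3)·1.9862 - (-4)·-1.8443) / (9.3) = -1.2845
  γ = (-6 - (0.2)·1.9862 - (1)·-1.2845) / (3.2) = -1.5977
Change: (-0.0893, -0.7712, 0.2466) → max |·| = 0.7712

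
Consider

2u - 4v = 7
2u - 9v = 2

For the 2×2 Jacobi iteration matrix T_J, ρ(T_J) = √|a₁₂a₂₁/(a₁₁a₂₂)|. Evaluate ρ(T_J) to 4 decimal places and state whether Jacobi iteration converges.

0.6667

a₁₂a₂₁/(a₁₁a₂₂) = (-4)·(2) / ((2)·(-9)) = 0.444444
ρ = √|0.444444| = √0.444444 = 0.6667
ρ < 1, so Jacobi converges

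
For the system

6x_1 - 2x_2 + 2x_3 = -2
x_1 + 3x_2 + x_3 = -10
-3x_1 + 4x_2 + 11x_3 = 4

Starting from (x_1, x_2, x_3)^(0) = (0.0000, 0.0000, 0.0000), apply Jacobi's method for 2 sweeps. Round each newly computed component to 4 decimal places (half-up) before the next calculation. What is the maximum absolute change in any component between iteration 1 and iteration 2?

1.2323

Iteration 1:
  x_1 = (-2 - (-2)·0.0000 - (2)·0.0000) / (6) = -0.3333
  x_2 = (-10 - (1)·0.0000 - (1)·0.0000) / (3) = -3.3333
  x_3 = (4 - (-3)·0.0000 - (4)·0.0000) / (11) = 0.3636
Iteration 2:
  x_1 = (-2 - (-2)·-3.3333 - (2)·0.3636) / (6) = -1.5656
  x_2 = (-10 - (1)·-0.3333 - (1)·0.3636) / (3) = -3.3434
  x_3 = (4 - (-3)·-0.3333 - (4)·-3.3333) / (11) = 1.4848
Change: (-1.2323, -0.0101, 1.1212) → max |·| = 1.2323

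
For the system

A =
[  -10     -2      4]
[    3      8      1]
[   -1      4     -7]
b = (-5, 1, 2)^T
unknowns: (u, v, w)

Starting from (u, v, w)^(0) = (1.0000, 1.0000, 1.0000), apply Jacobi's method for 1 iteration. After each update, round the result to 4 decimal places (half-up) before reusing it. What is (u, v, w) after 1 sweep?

(0.7000, -0.3750, 0.1429)

Iteration 1:
  u = (-5 - (-2)·1.0000 - (4)·1.0000) / (-10) = 0.7000
  v = (1 - (3)·1.0000 - (1)·1.0000) / (8) = -0.3750
  w = (2 - (-1)·1.0000 - (4)·1.0000) / (-7) = 0.1429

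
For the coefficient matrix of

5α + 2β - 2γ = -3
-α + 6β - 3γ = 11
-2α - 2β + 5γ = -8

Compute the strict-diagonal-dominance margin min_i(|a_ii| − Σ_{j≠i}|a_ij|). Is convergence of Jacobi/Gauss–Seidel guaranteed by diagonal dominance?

1

row 1: |5| − (2+2) = 1
row 2: |6| − (1+3) = 2
row 3: |5| − (2+2) = 1
minimum over rows = 1 → strictly diagonally dominant (convergence guaranteed)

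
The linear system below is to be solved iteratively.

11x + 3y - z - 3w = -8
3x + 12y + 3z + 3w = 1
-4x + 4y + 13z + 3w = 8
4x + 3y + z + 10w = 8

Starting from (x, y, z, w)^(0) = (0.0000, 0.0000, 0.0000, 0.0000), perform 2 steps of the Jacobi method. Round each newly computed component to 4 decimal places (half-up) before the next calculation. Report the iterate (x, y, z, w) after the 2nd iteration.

Iteration 1:
  x = (-8 - (3)·0.0000 - (-1)·0.0000 - (-3)·0.0000) / (11) = -0.7273
  y = (1 - (3)·0.0000 - (3)·0.0000 - (3)·0.0000) / (12) = 0.0833
  z = (8 - (-4)·0.0000 - (4)·0.0000 - (3)·0.0000) / (13) = 0.6154
  w = (8 - (4)·0.0000 - (3)·0.0000 - (1)·0.0000) / (10) = 0.8000
Iteration 2:
  x = (-8 - (3)·0.0833 - (-1)·0.6154 - (-3)·0.8000) / (11) = -0.4759
  y = (1 - (3)·-0.7273 - (3)·0.6154 - (3)·0.8000) / (12) = -0.0887
  z = (8 - (-4)·-0.7273 - (4)·0.0833 - (3)·0.8000) / (13) = 0.1814
  w = (8 - (4)·-0.7273 - (3)·0.0833 - (1)·0.6154) / (10) = 1.0044

(-0.4759, -0.0887, 0.1814, 1.0044)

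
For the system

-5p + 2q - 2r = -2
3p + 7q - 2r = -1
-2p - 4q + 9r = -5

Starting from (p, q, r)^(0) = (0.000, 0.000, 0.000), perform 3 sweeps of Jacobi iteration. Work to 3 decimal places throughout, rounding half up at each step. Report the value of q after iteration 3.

-0.536

Iteration 1:
  p = (-2 - (2)·0.000 - (-2)·0.000) / (-5) = 0.400
  q = (-1 - (3)·0.000 - (-2)·0.000) / (7) = -0.143
  r = (-5 - (-2)·0.000 - (-4)·0.000) / (9) = -0.556
Iteration 2:
  p = (-2 - (2)·-0.143 - (-2)·-0.556) / (-5) = 0.565
  q = (-1 - (3)·0.400 - (-2)·-0.556) / (7) = -0.473
  r = (-5 - (-2)·0.400 - (-4)·-0.143) / (9) = -0.530
Iteration 3:
  p = (-2 - (2)·-0.473 - (-2)·-0.530) / (-5) = 0.423
  q = (-1 - (3)·0.565 - (-2)·-0.530) / (7) = -0.536
  r = (-5 - (-2)·0.565 - (-4)·-0.473) / (9) = -0.640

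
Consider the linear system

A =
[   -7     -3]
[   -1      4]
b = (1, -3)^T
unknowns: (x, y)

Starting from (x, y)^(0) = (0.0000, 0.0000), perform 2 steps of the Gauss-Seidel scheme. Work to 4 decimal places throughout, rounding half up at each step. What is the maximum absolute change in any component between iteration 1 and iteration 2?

0.3368

Iteration 1:
  x = (1 - (-3)·0.0000) / (-7) = -0.1429
  y = (-3 - (-1)·-0.1429) / (4) = -0.7857
Iteration 2:
  x = (1 - (-3)·-0.7857) / (-7) = 0.1939
  y = (-3 - (-1)·0.1939) / (4) = -0.7015
Change: (0.3368, 0.0842) → max |·| = 0.3368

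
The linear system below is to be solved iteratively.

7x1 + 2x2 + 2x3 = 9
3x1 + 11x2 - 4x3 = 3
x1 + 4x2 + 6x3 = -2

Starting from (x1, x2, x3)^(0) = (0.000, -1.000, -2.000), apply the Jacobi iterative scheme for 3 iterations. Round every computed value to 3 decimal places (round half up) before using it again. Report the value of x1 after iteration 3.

Iteration 1:
  x1 = (9 - (2)·-1.000 - (2)·-2.000) / (7) = 2.143
  x2 = (3 - (3)·0.000 - (-4)·-2.000) / (11) = -0.455
  x3 = (-2 - (1)·0.000 - (4)·-1.000) / (6) = 0.333
Iteration 2:
  x1 = (9 - (2)·-0.455 - (2)·0.333) / (7) = 1.321
  x2 = (3 - (3)·2.143 - (-4)·0.333) / (11) = -0.191
  x3 = (-2 - (1)·2.143 - (4)·-0.455) / (6) = -0.387
Iteration 3:
  x1 = (9 - (2)·-0.191 - (2)·-0.387) / (7) = 1.451
  x2 = (3 - (3)·1.321 - (-4)·-0.387) / (11) = -0.228
  x3 = (-2 - (1)·1.321 - (4)·-0.191) / (6) = -0.426

1.451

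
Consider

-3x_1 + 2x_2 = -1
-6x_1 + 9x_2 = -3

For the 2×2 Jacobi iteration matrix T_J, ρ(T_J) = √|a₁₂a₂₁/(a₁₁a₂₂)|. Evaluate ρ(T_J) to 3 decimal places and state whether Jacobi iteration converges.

a₁₂a₂₁/(a₁₁a₂₂) = (2)·(-6) / ((-3)·(9)) = 0.444444
ρ = √|0.444444| = √0.444444 = 0.667
ρ < 1, so Jacobi converges

0.667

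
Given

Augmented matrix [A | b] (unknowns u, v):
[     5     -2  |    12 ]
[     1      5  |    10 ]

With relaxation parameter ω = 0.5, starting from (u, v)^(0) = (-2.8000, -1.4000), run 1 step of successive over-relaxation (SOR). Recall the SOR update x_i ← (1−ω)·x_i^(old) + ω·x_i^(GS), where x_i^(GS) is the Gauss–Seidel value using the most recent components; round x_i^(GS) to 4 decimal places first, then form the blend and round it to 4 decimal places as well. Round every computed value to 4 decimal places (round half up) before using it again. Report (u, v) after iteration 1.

Iteration 1:
  u: GS value = (12 - (-2)·-1.4000) / (5) = 1.8400;  u ← (1−ω)·-2.8000 + ω·1.8400 = -0.4800
  v: GS value = (10 - (1)·-0.4800) / (5) = 2.0960;  v ← (1−ω)·-1.4000 + ω·2.0960 = 0.3480

(-0.4800, 0.3480)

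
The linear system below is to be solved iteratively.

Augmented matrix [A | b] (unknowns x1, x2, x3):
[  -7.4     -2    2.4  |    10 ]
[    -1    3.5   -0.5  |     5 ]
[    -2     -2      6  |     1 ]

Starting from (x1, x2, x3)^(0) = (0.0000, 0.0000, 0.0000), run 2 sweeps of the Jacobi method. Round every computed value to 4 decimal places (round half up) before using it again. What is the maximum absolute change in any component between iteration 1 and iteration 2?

0.3623

Iteration 1:
  x1 = (10 - (-2)·0.0000 - (2.4)·0.0000) / (-7.4) = -1.3514
  x2 = (5 - (-1)·0.0000 - (-0.5)·0.0000) / (3.5) = 1.4286
  x3 = (1 - (-2)·0.0000 - (-2)·0.0000) / (6) = 0.1667
Iteration 2:
  x1 = (10 - (-2)·1.4286 - (2.4)·0.1667) / (-7.4) = -1.6834
  x2 = (5 - (-1)·-1.3514 - (-0.5)·0.1667) / (3.5) = 1.0663
  x3 = (1 - (-2)·-1.3514 - (-2)·1.4286) / (6) = 0.1924
Change: (-0.3320, -0.3623, 0.0257) → max |·| = 0.3623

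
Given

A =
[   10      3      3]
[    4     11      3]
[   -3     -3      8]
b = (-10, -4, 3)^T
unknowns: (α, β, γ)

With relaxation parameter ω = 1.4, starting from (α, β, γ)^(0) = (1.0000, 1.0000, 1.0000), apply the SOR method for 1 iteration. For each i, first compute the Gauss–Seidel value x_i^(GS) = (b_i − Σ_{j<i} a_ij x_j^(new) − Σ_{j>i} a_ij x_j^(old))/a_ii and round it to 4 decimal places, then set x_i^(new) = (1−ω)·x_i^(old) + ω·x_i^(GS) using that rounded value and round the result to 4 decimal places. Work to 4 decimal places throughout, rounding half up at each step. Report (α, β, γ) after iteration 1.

(-2.6400, 0.0530, -1.2331)

Iteration 1:
  α: GS value = (-10 - (3)·1.0000 - (3)·1.0000) / (10) = -1.6000;  α ← (1−ω)·1.0000 + ω·-1.6000 = -2.6400
  β: GS value = (-4 - (4)·-2.6400 - (3)·1.0000) / (11) = 0.3236;  β ← (1−ω)·1.0000 + ω·0.3236 = 0.0530
  γ: GS value = (3 - (-3)·-2.6400 - (-3)·0.0530) / (8) = -0.5951;  γ ← (1−ω)·1.0000 + ω·-0.5951 = -1.2331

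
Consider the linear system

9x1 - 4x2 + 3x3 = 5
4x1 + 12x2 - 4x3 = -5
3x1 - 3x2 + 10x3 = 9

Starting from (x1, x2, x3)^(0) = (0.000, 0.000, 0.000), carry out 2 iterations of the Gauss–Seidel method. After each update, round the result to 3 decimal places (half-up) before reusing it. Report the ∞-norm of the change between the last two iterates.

Iteration 1:
  x1 = (5 - (-4)·0.000 - (3)·0.000) / (9) = 0.556
  x2 = (-5 - (4)·0.556 - (-4)·0.000) / (12) = -0.602
  x3 = (9 - (3)·0.556 - (-3)·-0.602) / (10) = 0.553
Iteration 2:
  x1 = (5 - (-4)·-0.602 - (3)·0.553) / (9) = 0.104
  x2 = (-5 - (4)·0.104 - (-4)·0.553) / (12) = -0.267
  x3 = (9 - (3)·0.104 - (-3)·-0.267) / (10) = 0.789
Change: (-0.452, 0.335, 0.236) → max |·| = 0.452

0.452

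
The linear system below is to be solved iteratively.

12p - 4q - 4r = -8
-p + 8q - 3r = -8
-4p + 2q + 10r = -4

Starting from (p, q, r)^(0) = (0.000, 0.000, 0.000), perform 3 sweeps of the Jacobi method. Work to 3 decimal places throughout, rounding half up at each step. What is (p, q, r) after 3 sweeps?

(-1.233, -1.317, -0.607)

Iteration 1:
  p = (-8 - (-4)·0.000 - (-4)·0.000) / (12) = -0.667
  q = (-8 - (-1)·0.000 - (-3)·0.000) / (8) = -1.000
  r = (-4 - (-4)·0.000 - (2)·0.000) / (10) = -0.400
Iteration 2:
  p = (-8 - (-4)·-1.000 - (-4)·-0.400) / (12) = -1.133
  q = (-8 - (-1)·-0.667 - (-3)·-0.400) / (8) = -1.233
  r = (-4 - (-4)·-0.667 - (2)·-1.000) / (10) = -0.467
Iteration 3:
  p = (-8 - (-4)·-1.233 - (-4)·-0.467) / (12) = -1.233
  q = (-8 - (-1)·-1.133 - (-3)·-0.467) / (8) = -1.317
  r = (-4 - (-4)·-1.133 - (2)·-1.233) / (10) = -0.607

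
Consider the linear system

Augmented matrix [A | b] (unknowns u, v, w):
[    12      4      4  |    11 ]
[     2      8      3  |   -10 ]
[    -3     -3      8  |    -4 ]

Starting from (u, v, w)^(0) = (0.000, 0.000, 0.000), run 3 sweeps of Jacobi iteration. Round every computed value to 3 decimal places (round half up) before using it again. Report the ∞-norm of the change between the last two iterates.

Iteration 1:
  u = (11 - (4)·0.000 - (4)·0.000) / (12) = 0.917
  v = (-10 - (2)·0.000 - (3)·0.000) / (8) = -1.250
  w = (-4 - (-3)·0.000 - (-3)·0.000) / (8) = -0.500
Iteration 2:
  u = (11 - (4)·-1.250 - (4)·-0.500) / (12) = 1.500
  v = (-10 - (2)·0.917 - (3)·-0.500) / (8) = -1.292
  w = (-4 - (-3)·0.917 - (-3)·-1.250) / (8) = -0.625
Iteration 3:
  u = (11 - (4)·-1.292 - (4)·-0.625) / (12) = 1.556
  v = (-10 - (2)·1.500 - (3)·-0.625) / (8) = -1.391
  w = (-4 - (-3)·1.500 - (-3)·-1.292) / (8) = -0.422
Change: (0.056, -0.099, 0.203) → max |·| = 0.203

0.203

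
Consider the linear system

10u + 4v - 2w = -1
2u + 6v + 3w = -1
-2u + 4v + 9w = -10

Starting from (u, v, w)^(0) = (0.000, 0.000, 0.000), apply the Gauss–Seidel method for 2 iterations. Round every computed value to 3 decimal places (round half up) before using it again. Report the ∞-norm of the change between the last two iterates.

0.591

Iteration 1:
  u = (-1 - (4)·0.000 - (-2)·0.000) / (10) = -0.100
  v = (-1 - (2)·-0.100 - (3)·0.000) / (6) = -0.133
  w = (-10 - (-2)·-0.100 - (4)·-0.133) / (9) = -1.074
Iteration 2:
  u = (-1 - (4)·-0.133 - (-2)·-1.074) / (10) = -0.262
  v = (-1 - (2)·-0.262 - (3)·-1.074) / (6) = 0.458
  w = (-10 - (-2)·-0.262 - (4)·0.458) / (9) = -1.373
Change: (-0.162, 0.591, -0.299) → max |·| = 0.591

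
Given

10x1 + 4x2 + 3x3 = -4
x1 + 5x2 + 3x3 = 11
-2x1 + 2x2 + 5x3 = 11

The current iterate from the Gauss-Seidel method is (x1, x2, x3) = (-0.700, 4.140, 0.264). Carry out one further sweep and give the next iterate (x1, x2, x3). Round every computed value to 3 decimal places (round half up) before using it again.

(-2.135, 2.469, 0.358)

One sweep:
  x1 = (-4 - (4)·4.140 - (3)·0.264) / (10) = -2.135
  x2 = (11 - (1)·-2.135 - (3)·0.264) / (5) = 2.469
  x3 = (11 - (-2)·-2.135 - (2)·2.469) / (5) = 0.358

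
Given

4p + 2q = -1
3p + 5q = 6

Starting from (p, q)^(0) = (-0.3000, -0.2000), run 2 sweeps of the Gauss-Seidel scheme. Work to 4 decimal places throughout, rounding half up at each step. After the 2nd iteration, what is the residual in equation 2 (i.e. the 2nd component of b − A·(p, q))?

Iteration 1:
  p = (-1 - (2)·-0.2000) / (4) = -0.1500
  q = (6 - (3)·-0.1500) / (5) = 1.2900
Iteration 2:
  p = (-1 - (2)·1.2900) / (4) = -0.8950
  q = (6 - (3)·-0.8950) / (5) = 1.7370
Residual b − A·x = (-0.8940, 0.0000)

0.0000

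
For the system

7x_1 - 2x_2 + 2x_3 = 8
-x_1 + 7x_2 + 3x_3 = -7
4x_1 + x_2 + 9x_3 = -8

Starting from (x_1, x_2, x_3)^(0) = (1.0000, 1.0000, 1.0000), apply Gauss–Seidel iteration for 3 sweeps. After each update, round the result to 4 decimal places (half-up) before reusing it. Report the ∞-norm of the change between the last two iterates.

Iteration 1:
  x_1 = (8 - (-2)·1.0000 - (2)·1.0000) / (7) = 1.1429
  x_2 = (-7 - (-1)·1.1429 - (3)·1.0000) / (7) = -1.2653
  x_3 = (-8 - (4)·1.1429 - (1)·-1.2653) / (9) = -1.2563
Iteration 2:
  x_1 = (8 - (-2)·-1.2653 - (2)·-1.2563) / (7) = 1.1403
  x_2 = (-7 - (-1)·1.1403 - (3)·-1.2563) / (7) = -0.2987
  x_3 = (-8 - (4)·1.1403 - (1)·-0.2987) / (9) = -1.3625
Iteration 3:
  x_1 = (8 - (-2)·-0.2987 - (2)·-1.3625) / (7) = 1.4468
  x_2 = (-7 - (-1)·1.4468 - (3)·-1.3625) / (7) = -0.2094
  x_3 = (-8 - (4)·1.4468 - (1)·-0.2094) / (9) = -1.5086
Change: (0.3065, 0.0893, -0.1461) → max |·| = 0.3065

0.3065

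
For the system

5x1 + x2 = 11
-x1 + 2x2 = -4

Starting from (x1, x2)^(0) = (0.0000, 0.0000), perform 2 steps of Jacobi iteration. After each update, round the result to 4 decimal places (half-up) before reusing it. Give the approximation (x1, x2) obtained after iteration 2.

Iteration 1:
  x1 = (11 - (1)·0.0000) / (5) = 2.2000
  x2 = (-4 - (-1)·0.0000) / (2) = -2.0000
Iteration 2:
  x1 = (11 - (1)·-2.0000) / (5) = 2.6000
  x2 = (-4 - (-1)·2.2000) / (2) = -0.9000

(2.6000, -0.9000)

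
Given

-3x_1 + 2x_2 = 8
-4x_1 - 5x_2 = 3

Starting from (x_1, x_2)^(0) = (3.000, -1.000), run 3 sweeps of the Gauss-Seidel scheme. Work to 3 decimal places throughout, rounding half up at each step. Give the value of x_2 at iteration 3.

Iteration 1:
  x_1 = (8 - (2)·-1.000) / (-3) = -3.333
  x_2 = (3 - (-4)·-3.333) / (-5) = 2.066
Iteration 2:
  x_1 = (8 - (2)·2.066) / (-3) = -1.289
  x_2 = (3 - (-4)·-1.289) / (-5) = 0.431
Iteration 3:
  x_1 = (8 - (2)·0.431) / (-3) = -2.379
  x_2 = (3 - (-4)·-2.379) / (-5) = 1.303

1.303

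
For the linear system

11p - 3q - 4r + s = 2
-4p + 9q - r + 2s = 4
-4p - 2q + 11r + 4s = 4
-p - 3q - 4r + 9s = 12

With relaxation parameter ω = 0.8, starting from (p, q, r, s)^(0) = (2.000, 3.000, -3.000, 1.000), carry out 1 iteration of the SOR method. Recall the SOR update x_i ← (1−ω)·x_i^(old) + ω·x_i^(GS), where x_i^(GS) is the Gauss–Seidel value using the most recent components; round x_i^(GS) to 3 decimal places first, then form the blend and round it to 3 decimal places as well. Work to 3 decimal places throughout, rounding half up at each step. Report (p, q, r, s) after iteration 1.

(0.254, 0.602, -0.438, 1.294)

Iteration 1:
  p: GS value = (2 - (-3)·3.000 - (-4)·-3.000 - (1)·1.000) / (11) = -0.182;  p ← (1−ω)·2.000 + ω·-0.182 = 0.254
  q: GS value = (4 - (-4)·0.254 - (-1)·-3.000 - (2)·1.000) / (9) = 0.002;  q ← (1−ω)·3.000 + ω·0.002 = 0.602
  r: GS value = (4 - (-4)·0.254 - (-2)·0.602 - (4)·1.000) / (11) = 0.202;  r ← (1−ω)·-3.000 + ω·0.202 = -0.438
  s: GS value = (12 - (-1)·0.254 - (-3)·0.602 - (-4)·-0.438) / (9) = 1.368;  s ← (1−ω)·1.000 + ω·1.368 = 1.294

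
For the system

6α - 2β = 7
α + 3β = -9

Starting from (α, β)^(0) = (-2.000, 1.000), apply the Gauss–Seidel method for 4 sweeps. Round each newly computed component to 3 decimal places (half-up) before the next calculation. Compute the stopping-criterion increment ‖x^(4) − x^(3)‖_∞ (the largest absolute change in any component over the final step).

0.019

Iteration 1:
  α = (7 - (-2)·1.000) / (6) = 1.500
  β = (-9 - (1)·1.500) / (3) = -3.500
Iteration 2:
  α = (7 - (-2)·-3.500) / (6) = 0.000
  β = (-9 - (1)·0.000) / (3) = -3.000
Iteration 3:
  α = (7 - (-2)·-3.000) / (6) = 0.167
  β = (-9 - (1)·0.167) / (3) = -3.056
Iteration 4:
  α = (7 - (-2)·-3.056) / (6) = 0.148
  β = (-9 - (1)·0.148) / (3) = -3.049
Change: (-0.019, 0.007) → max |·| = 0.019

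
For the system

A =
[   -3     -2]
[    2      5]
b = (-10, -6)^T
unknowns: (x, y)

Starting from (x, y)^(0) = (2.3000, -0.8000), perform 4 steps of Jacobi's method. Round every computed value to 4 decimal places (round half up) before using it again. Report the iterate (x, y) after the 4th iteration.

(5.3991, -3.2658)

Iteration 1:
  x = (-10 - (-2)·-0.8000) / (-3) = 3.8667
  y = (-6 - (2)·2.3000) / (5) = -2.1200
Iteration 2:
  x = (-10 - (-2)·-2.1200) / (-3) = 4.7467
  y = (-6 - (2)·3.8667) / (5) = -2.7467
Iteration 3:
  x = (-10 - (-2)·-2.7467) / (-3) = 5.1645
  y = (-6 - (2)·4.7467) / (5) = -3.0987
Iteration 4:
  x = (-10 - (-2)·-3.0987) / (-3) = 5.3991
  y = (-6 - (2)·5.1645) / (5) = -3.2658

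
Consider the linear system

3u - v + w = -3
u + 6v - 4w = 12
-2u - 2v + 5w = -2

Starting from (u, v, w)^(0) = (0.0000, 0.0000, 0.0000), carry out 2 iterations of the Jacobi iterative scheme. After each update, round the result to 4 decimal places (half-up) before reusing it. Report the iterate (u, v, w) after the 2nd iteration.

(-0.2000, 1.9000, 0.0000)

Iteration 1:
  u = (-3 - (-1)·0.0000 - (1)·0.0000) / (3) = -1.0000
  v = (12 - (1)·0.0000 - (-4)·0.0000) / (6) = 2.0000
  w = (-2 - (-2)·0.0000 - (-2)·0.0000) / (5) = -0.4000
Iteration 2:
  u = (-3 - (-1)·2.0000 - (1)·-0.4000) / (3) = -0.2000
  v = (12 - (1)·-1.0000 - (-4)·-0.4000) / (6) = 1.9000
  w = (-2 - (-2)·-1.0000 - (-2)·2.0000) / (5) = 0.0000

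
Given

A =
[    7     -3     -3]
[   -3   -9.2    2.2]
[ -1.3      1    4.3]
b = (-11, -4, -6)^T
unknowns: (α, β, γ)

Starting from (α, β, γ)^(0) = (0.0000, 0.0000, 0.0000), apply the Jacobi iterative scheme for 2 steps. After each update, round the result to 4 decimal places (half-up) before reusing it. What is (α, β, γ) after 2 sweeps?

(-1.9831, 0.6135, -1.9715)

Iteration 1:
  α = (-11 - (-3)·0.0000 - (-3)·0.0000) / (7) = -1.5714
  β = (-4 - (-3)·0.0000 - (2.2)·0.0000) / (-9.2) = 0.4348
  γ = (-6 - (-1.3)·0.0000 - (1)·0.0000) / (4.3) = -1.3953
Iteration 2:
  α = (-11 - (-3)·0.4348 - (-3)·-1.3953) / (7) = -1.9831
  β = (-4 - (-3)·-1.5714 - (2.2)·-1.3953) / (-9.2) = 0.6135
  γ = (-6 - (-1.3)·-1.5714 - (1)·0.4348) / (4.3) = -1.9715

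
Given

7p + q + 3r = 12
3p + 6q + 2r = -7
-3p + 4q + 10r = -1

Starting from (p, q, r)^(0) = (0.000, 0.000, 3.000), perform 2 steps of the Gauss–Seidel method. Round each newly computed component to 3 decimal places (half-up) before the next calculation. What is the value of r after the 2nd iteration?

Iteration 1:
  p = (12 - (1)·0.000 - (3)·3.000) / (7) = 0.429
  q = (-7 - (3)·0.429 - (2)·3.000) / (6) = -2.381
  r = (-1 - (-3)·0.429 - (4)·-2.381) / (10) = 0.981
Iteration 2:
  p = (12 - (1)·-2.381 - (3)·0.981) / (7) = 1.634
  q = (-7 - (3)·1.634 - (2)·0.981) / (6) = -2.311
  r = (-1 - (-3)·1.634 - (4)·-2.311) / (10) = 1.315

1.315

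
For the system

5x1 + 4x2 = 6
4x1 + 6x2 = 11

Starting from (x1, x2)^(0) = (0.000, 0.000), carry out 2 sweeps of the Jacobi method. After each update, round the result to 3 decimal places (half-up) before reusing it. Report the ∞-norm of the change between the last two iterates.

Iteration 1:
  x1 = (6 - (4)·0.000) / (5) = 1.200
  x2 = (11 - (4)·0.000) / (6) = 1.833
Iteration 2:
  x1 = (6 - (4)·1.833) / (5) = -0.266
  x2 = (11 - (4)·1.200) / (6) = 1.033
Change: (-1.466, -0.800) → max |·| = 1.466

1.466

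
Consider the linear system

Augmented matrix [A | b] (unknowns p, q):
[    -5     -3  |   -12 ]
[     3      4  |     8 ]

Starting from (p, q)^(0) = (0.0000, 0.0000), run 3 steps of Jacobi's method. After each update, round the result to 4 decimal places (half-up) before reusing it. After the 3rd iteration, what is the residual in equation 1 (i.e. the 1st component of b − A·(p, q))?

2.7000

Iteration 1:
  p = (-12 - (-3)·0.0000) / (-5) = 2.4000
  q = (8 - (3)·0.0000) / (4) = 2.0000
Iteration 2:
  p = (-12 - (-3)·2.0000) / (-5) = 1.2000
  q = (8 - (3)·2.4000) / (4) = 0.2000
Iteration 3:
  p = (-12 - (-3)·0.2000) / (-5) = 2.2800
  q = (8 - (3)·1.2000) / (4) = 1.1000
Residual b − A·x = (2.7000, -3.2400)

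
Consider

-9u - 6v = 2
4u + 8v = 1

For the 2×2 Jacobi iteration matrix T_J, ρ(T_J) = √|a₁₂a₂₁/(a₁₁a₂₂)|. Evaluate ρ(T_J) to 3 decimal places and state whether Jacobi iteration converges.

a₁₂a₂₁/(a₁₁a₂₂) = (-6)·(4) / ((-9)·(8)) = 0.333333
ρ = √|0.333333| = √0.333333 = 0.577
ρ < 1, so Jacobi converges

0.577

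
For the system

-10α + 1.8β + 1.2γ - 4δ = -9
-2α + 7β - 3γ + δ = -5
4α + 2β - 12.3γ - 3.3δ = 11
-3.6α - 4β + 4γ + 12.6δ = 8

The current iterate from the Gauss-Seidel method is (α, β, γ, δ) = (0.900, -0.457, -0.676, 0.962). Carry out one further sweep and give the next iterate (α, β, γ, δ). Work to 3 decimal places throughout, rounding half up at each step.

(0.352, -1.041, -1.207, 0.788)

One sweep:
  α = (-9 - (1.8)·-0.457 - (1.2)·-0.676 - (-4)·0.962) / (-10) = 0.352
  β = (-5 - (-2)·0.352 - (-3)·-0.676 - (1)·0.962) / (7) = -1.041
  γ = (11 - (4)·0.352 - (2)·-1.041 - (-3.3)·0.962) / (-12.3) = -1.207
  δ = (8 - (-3.6)·0.352 - (-4)·-1.041 - (4)·-1.207) / (12.6) = 0.788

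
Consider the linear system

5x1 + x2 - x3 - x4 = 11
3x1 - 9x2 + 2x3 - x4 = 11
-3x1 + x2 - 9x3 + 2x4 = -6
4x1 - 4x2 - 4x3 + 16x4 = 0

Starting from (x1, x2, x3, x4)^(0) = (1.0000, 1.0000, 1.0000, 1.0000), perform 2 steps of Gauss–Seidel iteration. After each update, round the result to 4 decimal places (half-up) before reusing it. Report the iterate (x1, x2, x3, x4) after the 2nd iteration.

Iteration 1:
  x1 = (11 - (1)·1.0000 - (-1)·1.0000 - (-1)·1.0000) / (5) = 2.4000
  x2 = (11 - (3)·2.4000 - (2)·1.0000 - (-1)·1.0000) / (-9) = -0.3111
  x3 = (-6 - (-3)·2.4000 - (1)·-0.3111 - (2)·1.0000) / (-9) = 0.0543
  x4 = (0 - (4)·2.4000 - (-4)·-0.3111 - (-4)·0.0543) / (16) = -0.6642
Iteration 2:
  x1 = (11 - (1)·-0.3111 - (-1)·0.0543 - (-1)·-0.6642) / (5) = 2.1402
  x2 = (11 - (3)·2.1402 - (2)·0.0543 - (-1)·-0.6642) / (-9) = -0.4230
  x3 = (-6 - (-3)·2.1402 - (1)·-0.4230 - (2)·-0.6642) / (-9) = -0.2413
  x4 = (0 - (4)·2.1402 - (-4)·-0.4230 - (-4)·-0.2413) / (16) = -0.7011

(2.1402, -0.4230, -0.2413, -0.7011)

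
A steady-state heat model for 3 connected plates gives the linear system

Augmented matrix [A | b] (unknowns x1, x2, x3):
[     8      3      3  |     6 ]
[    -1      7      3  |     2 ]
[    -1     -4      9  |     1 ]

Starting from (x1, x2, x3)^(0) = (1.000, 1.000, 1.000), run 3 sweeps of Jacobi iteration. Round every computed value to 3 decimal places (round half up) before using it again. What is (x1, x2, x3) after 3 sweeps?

Iteration 1:
  x1 = (6 - (3)·1.000 - (3)·1.000) / (8) = 0.000
  x2 = (2 - (-1)·1.000 - (3)·1.000) / (7) = 0.000
  x3 = (1 - (-1)·1.000 - (-4)·1.000) / (9) = 0.667
Iteration 2:
  x1 = (6 - (3)·0.000 - (3)·0.667) / (8) = 0.500
  x2 = (2 - (-1)·0.000 - (3)·0.667) / (7) = 0.000
  x3 = (1 - (-1)·0.000 - (-4)·0.000) / (9) = 0.111
Iteration 3:
  x1 = (6 - (3)·0.000 - (3)·0.111) / (8) = 0.708
  x2 = (2 - (-1)·0.500 - (3)·0.111) / (7) = 0.310
  x3 = (1 - (-1)·0.500 - (-4)·0.000) / (9) = 0.167

(0.708, 0.310, 0.167)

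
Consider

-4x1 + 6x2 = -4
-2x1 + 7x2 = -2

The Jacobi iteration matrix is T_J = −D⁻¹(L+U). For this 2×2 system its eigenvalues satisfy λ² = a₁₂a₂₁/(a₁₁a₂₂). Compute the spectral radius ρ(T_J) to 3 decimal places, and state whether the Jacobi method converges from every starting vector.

a₁₂a₂₁/(a₁₁a₂₂) = (6)·(-2) / ((-4)·(7)) = 0.428571
ρ = √|0.428571| = √0.428571 = 0.655
ρ < 1, so Jacobi converges

0.655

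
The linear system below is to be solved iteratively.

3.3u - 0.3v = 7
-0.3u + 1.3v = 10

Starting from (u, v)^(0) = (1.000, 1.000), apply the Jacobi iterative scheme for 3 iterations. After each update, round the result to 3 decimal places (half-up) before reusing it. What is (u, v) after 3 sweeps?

(2.867, 8.348)

Iteration 1:
  u = (7 - (-0.3)·1.000) / (3.3) = 2.212
  v = (10 - (-0.3)·1.000) / (1.3) = 7.923
Iteration 2:
  u = (7 - (-0.3)·7.923) / (3.3) = 2.841
  v = (10 - (-0.3)·2.212) / (1.3) = 8.203
Iteration 3:
  u = (7 - (-0.3)·8.203) / (3.3) = 2.867
  v = (10 - (-0.3)·2.841) / (1.3) = 8.348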